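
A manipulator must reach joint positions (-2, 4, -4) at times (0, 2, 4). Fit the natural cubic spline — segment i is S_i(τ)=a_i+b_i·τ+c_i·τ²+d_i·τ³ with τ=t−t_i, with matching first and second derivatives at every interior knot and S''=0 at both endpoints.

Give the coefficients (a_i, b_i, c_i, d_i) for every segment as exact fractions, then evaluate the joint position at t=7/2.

  seg 0: a=-2 b=19/4 c=0 d=-7/16
  seg 1: a=4 b=-1/2 c=-21/8 d=7/16
S(7/2) = -151/128

Δ: Δ0=3, Δ1=-4
row 1: diag=8, rhs=-42; c'=1/4, d'=-21/4
back: M1=-21/4
M: M0=0, M1=-21/4, M2=0
seg 0: a=-2, c=M0/2=0, d=(M1−M0)/(6·2)=-7/16, b=Δ0−h0·(2M0+M1)/6=19/4
seg 1: a=4, c=M1/2=-21/8, d=(M2−M1)/(6·2)=7/16, b=Δ1−h1·(2M1+M2)/6=-1/2
t_q=7/2 → seg 1, τ=3/2; S=4+-1/2·τ+-21/8·τ²+7/16·τ³=-151/128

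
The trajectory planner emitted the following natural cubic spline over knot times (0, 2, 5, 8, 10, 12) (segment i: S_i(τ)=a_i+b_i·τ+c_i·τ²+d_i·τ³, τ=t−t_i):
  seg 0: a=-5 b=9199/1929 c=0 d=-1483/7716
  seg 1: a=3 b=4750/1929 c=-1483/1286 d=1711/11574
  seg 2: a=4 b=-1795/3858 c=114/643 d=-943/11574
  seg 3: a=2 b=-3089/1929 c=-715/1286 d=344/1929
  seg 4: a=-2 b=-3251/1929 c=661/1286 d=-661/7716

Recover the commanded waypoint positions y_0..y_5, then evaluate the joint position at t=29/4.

y_0 = S_0(0) = a_0 = -5
y_1 = S_1(0) = a_1 = 3
y_2 = S_2(0) = a_2 = 4
y_3 = S_3(0) = a_3 = 2
y_4 = S_4(0) = a_4 = -2
y_5 = S_4(2) = -4
t_q=29/4 is in segment 2 (τ=9/4); S_2(τ)=240545/82304

y_0=-5 y_1=3 y_2=4 y_3=2 y_4=-2 y_5=-4
S(29/4) = 240545/82304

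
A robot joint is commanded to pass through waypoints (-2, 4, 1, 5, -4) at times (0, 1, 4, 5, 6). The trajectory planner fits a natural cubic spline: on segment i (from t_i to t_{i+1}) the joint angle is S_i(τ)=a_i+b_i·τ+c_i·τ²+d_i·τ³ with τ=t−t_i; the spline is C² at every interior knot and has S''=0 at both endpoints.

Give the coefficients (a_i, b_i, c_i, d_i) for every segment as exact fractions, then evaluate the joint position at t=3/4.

  seg 0: a=-2 b=397/53 c=0 d=-79/53
  seg 1: a=4 b=160/53 c=-237/53 d=166/159
  seg 2: a=1 b=232/53 c=261/53 d=-281/53
  seg 3: a=5 b=-89/53 c=-582/53 d=194/53
S(3/4) = 10139/3392

Δ: Δ0=6, Δ1=-1, Δ2=4, Δ3=-9
row 1: diag=8, rhs=-42; c'=3/8, d'=-21/4
row 2: denom=8−3·3/8=55/8; d'=(30−3·-21/4)/(55/8)=366/55
row 3: denom=4−1·8/55=212/55; d'=(-78−1·366/55)/(212/55)=-1164/53
back: M3=-1164/53
back: M2=366/55−8/55·-1164/53=522/53
back: M1=-21/4−3/8·522/53=-474/53
M: M0=0, M1=-474/53, M2=522/53, M3=-1164/53, M4=0
seg 0: a=-2, c=M0/2=0, d=(M1−M0)/(6·1)=-79/53, b=Δ0−h0·(2M0+M1)/6=397/53
seg 1: a=4, c=M1/2=-237/53, d=(M2−M1)/(6·3)=166/159, b=Δ1−h1·(2M1+M2)/6=160/53
seg 2: a=1, c=M2/2=261/53, d=(M3−M2)/(6·1)=-281/53, b=Δ2−h2·(2M2+M3)/6=232/53
seg 3: a=5, c=M3/2=-582/53, d=(M4−M3)/(6·1)=194/53, b=Δ3−h3·(2M3+M4)/6=-89/53
t_q=3/4 → seg 0, τ=3/4; S=-2+397/53·τ+0·τ²+-79/53·τ³=10139/3392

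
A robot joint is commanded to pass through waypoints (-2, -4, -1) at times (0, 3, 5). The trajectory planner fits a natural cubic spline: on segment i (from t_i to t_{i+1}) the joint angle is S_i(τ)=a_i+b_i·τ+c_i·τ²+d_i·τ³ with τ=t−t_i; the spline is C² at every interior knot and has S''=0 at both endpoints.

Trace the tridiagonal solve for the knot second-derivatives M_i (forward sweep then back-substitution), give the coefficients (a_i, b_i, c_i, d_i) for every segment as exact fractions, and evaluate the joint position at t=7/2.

  seg 0: a=-2 b=-79/60 c=0 d=13/180
  seg 1: a=-4 b=19/30 c=13/20 d=-13/120
S(7/2) = -1131/320

Δ: Δ0=-2/3, Δ1=3/2
row 1: diag=10, rhs=13; c'=1/5, d'=13/10
back: M1=13/10
M: M0=0, M1=13/10, M2=0
seg 0: a=-2, c=M0/2=0, d=(M1−M0)/(6·3)=13/180, b=Δ0−h0·(2M0+M1)/6=-79/60
seg 1: a=-4, c=M1/2=13/20, d=(M2−M1)/(6·2)=-13/120, b=Δ1−h1·(2M1+M2)/6=19/30
t_q=7/2 → seg 1, τ=1/2; S=-4+19/30·τ+13/20·τ²+-13/120·τ³=-1131/320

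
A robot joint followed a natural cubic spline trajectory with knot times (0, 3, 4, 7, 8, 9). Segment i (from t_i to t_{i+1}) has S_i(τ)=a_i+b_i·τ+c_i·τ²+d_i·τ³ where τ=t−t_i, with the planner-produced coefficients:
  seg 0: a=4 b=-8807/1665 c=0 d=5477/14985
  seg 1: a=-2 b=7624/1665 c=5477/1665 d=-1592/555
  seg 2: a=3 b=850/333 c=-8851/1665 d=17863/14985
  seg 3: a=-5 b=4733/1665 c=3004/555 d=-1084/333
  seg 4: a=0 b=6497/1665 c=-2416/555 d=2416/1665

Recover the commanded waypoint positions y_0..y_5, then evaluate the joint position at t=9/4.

y_0 = S_0(0) = a_0 = 4
y_1 = S_1(0) = a_1 = -2
y_2 = S_2(0) = a_2 = 3
y_3 = S_3(0) = a_3 = -5
y_4 = S_4(0) = a_4 = 0
y_5 = S_4(1) = 1
t_q=9/4 is in segment 0 (τ=9/4); S_0(τ)=-44259/11840

y_0=4 y_1=-2 y_2=3 y_3=-5 y_4=0 y_5=1
S(9/4) = -44259/11840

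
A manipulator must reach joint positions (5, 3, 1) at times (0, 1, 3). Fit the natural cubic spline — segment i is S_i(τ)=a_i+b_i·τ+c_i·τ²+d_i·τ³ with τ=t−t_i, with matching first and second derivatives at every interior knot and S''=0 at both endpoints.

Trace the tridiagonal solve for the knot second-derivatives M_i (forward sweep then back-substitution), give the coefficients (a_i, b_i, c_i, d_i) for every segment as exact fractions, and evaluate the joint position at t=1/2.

  seg 0: a=5 b=-13/6 c=0 d=1/6
  seg 1: a=3 b=-5/3 c=1/2 d=-1/12
S(1/2) = 63/16

Δ: Δ0=-2, Δ1=-1
row 1: diag=6, rhs=6; c'=1/3, d'=1
back: M1=1
M: M0=0, M1=1, M2=0
seg 0: a=5, c=M0/2=0, d=(M1−M0)/(6·1)=1/6, b=Δ0−h0·(2M0+M1)/6=-13/6
seg 1: a=3, c=M1/2=1/2, d=(M2−M1)/(6·2)=-1/12, b=Δ1−h1·(2M1+M2)/6=-5/3
t_q=1/2 → seg 0, τ=1/2; S=5+-13/6·τ+0·τ²+1/6·τ³=63/16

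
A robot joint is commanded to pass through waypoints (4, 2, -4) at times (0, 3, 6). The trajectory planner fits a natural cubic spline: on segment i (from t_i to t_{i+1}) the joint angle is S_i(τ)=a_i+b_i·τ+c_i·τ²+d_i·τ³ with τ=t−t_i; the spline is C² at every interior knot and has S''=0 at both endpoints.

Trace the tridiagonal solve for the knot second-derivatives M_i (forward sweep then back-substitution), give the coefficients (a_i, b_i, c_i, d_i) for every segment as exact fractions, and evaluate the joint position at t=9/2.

Δ: Δ0=-2/3, Δ1=-2
row 1: diag=12, rhs=-8; c'=1/4, d'=-2/3
back: M1=-2/3
M: M0=0, M1=-2/3, M2=0
seg 0: a=4, c=M0/2=0, d=(M1−M0)/(6·3)=-1/27, b=Δ0−h0·(2M0+M1)/6=-1/3
seg 1: a=2, c=M1/2=-1/3, d=(M2−M1)/(6·3)=1/27, b=Δ1−h1·(2M1+M2)/6=-4/3
t_q=9/2 → seg 1, τ=3/2; S=2+-4/3·τ+-1/3·τ²+1/27·τ³=-5/8

  seg 0: a=4 b=-1/3 c=0 d=-1/27
  seg 1: a=2 b=-4/3 c=-1/3 d=1/27
S(9/2) = -5/8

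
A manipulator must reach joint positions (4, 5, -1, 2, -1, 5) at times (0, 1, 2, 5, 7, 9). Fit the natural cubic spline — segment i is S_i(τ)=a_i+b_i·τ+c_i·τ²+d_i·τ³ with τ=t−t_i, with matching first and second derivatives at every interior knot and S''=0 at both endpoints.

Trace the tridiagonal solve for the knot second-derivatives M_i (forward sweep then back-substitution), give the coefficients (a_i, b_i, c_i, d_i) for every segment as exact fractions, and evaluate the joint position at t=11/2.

Δ: Δ0=1, Δ1=-6, Δ2=1, Δ3=-3/2, Δ4=3
row 1: diag=4, rhs=-42; c'=1/4, d'=-21/2
row 2: denom=8−1·1/4=31/4; d'=(42−1·-21/2)/(31/4)=210/31
row 3: denom=10−3·12/31=274/31; d'=(-15−3·210/31)/(274/31)=-1095/274
row 4: denom=8−2·31/137=1034/137; d'=(27−2·-1095/274)/(1034/137)=51/11
back: M4=51/11
back: M3=-1095/274−31/137·51/11=-111/22
back: M2=210/31−12/31·-111/22=96/11
back: M1=-21/2−1/4·96/11=-279/22
M: M0=0, M1=-279/22, M2=96/11, M3=-111/22, M4=51/11, M5=0
seg 0: a=4, c=M0/2=0, d=(M1−M0)/(6·1)=-93/44, b=Δ0−h0·(2M0+M1)/6=137/44
seg 1: a=5, c=M1/2=-279/44, d=(M2−M1)/(6·1)=157/44, b=Δ1−h1·(2M1+M2)/6=-71/22
seg 2: a=-1, c=M2/2=48/11, d=(M3−M2)/(6·3)=-101/132, b=Δ2−h2·(2M2+M3)/6=-229/44
seg 3: a=2, c=M3/2=-111/44, d=(M4−M3)/(6·2)=71/88, b=Δ3−h3·(2M3+M4)/6=7/22
seg 4: a=-1, c=M4/2=51/22, d=(M5−M4)/(6·2)=-17/44, b=Δ4−h4·(2M4+M5)/6=-1/11
t_q=11/2 → seg 3, τ=1/2; S=2+7/22·τ+-111/44·τ²+71/88·τ³=1147/704

  seg 0: a=4 b=137/44 c=0 d=-93/44
  seg 1: a=5 b=-71/22 c=-279/44 d=157/44
  seg 2: a=-1 b=-229/44 c=48/11 d=-101/132
  seg 3: a=2 b=7/22 c=-111/44 d=71/88
  seg 4: a=-1 b=-1/11 c=51/22 d=-17/44
S(11/2) = 1147/704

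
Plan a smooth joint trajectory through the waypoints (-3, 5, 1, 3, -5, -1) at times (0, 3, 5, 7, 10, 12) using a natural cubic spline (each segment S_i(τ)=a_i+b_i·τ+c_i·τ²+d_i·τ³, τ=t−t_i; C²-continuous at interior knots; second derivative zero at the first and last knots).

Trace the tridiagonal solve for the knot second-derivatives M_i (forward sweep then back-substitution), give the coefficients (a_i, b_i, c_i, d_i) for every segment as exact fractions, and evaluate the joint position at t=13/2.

Δ: Δ0=8/3, Δ1=-2, Δ2=1, Δ3=-8/3, Δ4=2
row 1: diag=10, rhs=-28; c'=1/5, d'=-14/5
row 2: denom=8−2·1/5=38/5; d'=(18−2·-14/5)/(38/5)=59/19
row 3: denom=10−2·5/19=180/19; d'=(-22−2·59/19)/(180/19)=-134/45
row 4: denom=10−3·19/60=181/20; d'=(28−3·-134/45)/(181/20)=2216/543
back: M4=2216/543
back: M3=-134/45−19/60·2216/543=-6956/1629
back: M2=59/19−5/19·-6956/1629=6889/1629
back: M1=-14/5−1/5·6889/1629=-5939/1629
M: M0=0, M1=-5939/1629, M2=6889/1629, M3=-6956/1629, M4=2216/543, M5=0
seg 0: a=-3, c=M0/2=0, d=(M1−M0)/(6·3)=-5939/29322, b=Δ0−h0·(2M0+M1)/6=14627/3258
seg 1: a=5, c=M1/2=-5939/3258, d=(M2−M1)/(6·2)=1069/1629, b=Δ1−h1·(2M1+M2)/6=-1595/1629
seg 2: a=1, c=M2/2=6889/3258, d=(M3−M2)/(6·2)=-4615/6516, b=Δ2−h2·(2M2+M3)/6=-215/543
seg 3: a=3, c=M3/2=-3478/1629, d=(M4−M3)/(6·3)=6802/14661, b=Δ3−h3·(2M3+M4)/6=-712/1629
seg 4: a=-5, c=M4/2=1108/543, d=(M5−M4)/(6·2)=-554/1629, b=Δ4−h4·(2M4+M5)/6=-1174/1629
t_q=13/2 → seg 2, τ=3/2; S=1+-215/543·τ+6889/3258·τ²+-4615/6516·τ³=16063/5792

  seg 0: a=-3 b=14627/3258 c=0 d=-5939/29322
  seg 1: a=5 b=-1595/1629 c=-5939/3258 d=1069/1629
  seg 2: a=1 b=-215/543 c=6889/3258 d=-4615/6516
  seg 3: a=3 b=-712/1629 c=-3478/1629 d=6802/14661
  seg 4: a=-5 b=-1174/1629 c=1108/543 d=-554/1629
S(13/2) = 16063/5792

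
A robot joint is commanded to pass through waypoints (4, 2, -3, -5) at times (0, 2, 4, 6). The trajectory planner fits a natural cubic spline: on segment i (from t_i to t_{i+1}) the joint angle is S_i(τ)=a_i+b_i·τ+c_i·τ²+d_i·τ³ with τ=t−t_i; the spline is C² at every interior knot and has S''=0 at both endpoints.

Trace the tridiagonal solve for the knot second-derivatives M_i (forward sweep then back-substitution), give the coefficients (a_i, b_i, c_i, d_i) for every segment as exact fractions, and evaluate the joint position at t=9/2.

  seg 0: a=4 b=-1/2 c=0 d=-1/8
  seg 1: a=2 b=-2 c=-3/4 d=1/4
  seg 2: a=-3 b=-2 c=3/4 d=-1/8
S(9/2) = -245/64

Δ: Δ0=-1, Δ1=-5/2, Δ2=-1
row 1: diag=8, rhs=-9; c'=1/4, d'=-9/8
row 2: denom=8−2·1/4=15/2; d'=(9−2·-9/8)/(15/2)=3/2
back: M2=3/2
back: M1=-9/8−1/4·3/2=-3/2
M: M0=0, M1=-3/2, M2=3/2, M3=0
seg 0: a=4, c=M0/2=0, d=(M1−M0)/(6·2)=-1/8, b=Δ0−h0·(2M0+M1)/6=-1/2
seg 1: a=2, c=M1/2=-3/4, d=(M2−M1)/(6·2)=1/4, b=Δ1−h1·(2M1+M2)/6=-2
seg 2: a=-3, c=M2/2=3/4, d=(M3−M2)/(6·2)=-1/8, b=Δ2−h2·(2M2+M3)/6=-2
t_q=9/2 → seg 2, τ=1/2; S=-3+-2·τ+3/4·τ²+-1/8·τ³=-245/64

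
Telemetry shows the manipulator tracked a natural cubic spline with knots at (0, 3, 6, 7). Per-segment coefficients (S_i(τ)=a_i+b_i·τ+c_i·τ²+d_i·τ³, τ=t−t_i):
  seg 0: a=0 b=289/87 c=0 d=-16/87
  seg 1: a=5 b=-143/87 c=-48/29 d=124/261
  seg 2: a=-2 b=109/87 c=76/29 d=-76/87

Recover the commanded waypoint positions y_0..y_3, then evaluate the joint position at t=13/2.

y_0=0 y_1=5 y_2=-2 y_3=1
S(13/2) = -24/29

y_0 = S_0(0) = a_0 = 0
y_1 = S_1(0) = a_1 = 5
y_2 = S_2(0) = a_2 = -2
y_3 = S_2(1) = 1
t_q=13/2 is in segment 2 (τ=1/2); S_2(τ)=-24/29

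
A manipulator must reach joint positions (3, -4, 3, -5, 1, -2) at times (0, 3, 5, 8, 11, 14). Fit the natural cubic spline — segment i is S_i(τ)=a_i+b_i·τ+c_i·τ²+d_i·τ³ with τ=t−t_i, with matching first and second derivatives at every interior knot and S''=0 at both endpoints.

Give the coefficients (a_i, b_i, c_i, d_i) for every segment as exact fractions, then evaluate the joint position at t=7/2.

  seg 0: a=3 b=-103/22 c=0 d=155/594
  seg 1: a=-4 b=26/11 c=155/66 d=-235/264
  seg 2: a=3 b=71/66 c=-395/132 d=691/1188
  seg 3: a=-5 b=-155/132 c=74/33 d=-469/1188
  seg 4: a=1 b=107/66 c=-173/132 d=173/1188
S(7/2) = -1649/704

Δ: Δ0=-7/3, Δ1=7/2, Δ2=-8/3, Δ3=2, Δ4=-1
row 1: diag=10, rhs=35; c'=1/5, d'=7/2
row 2: denom=10−2·1/5=48/5; d'=(-37−2·7/2)/(48/5)=-55/12
row 3: denom=12−3·5/16=177/16; d'=(28−3·-55/12)/(177/16)=668/177
row 4: denom=12−3·16/59=660/59; d'=(-18−3·668/177)/(660/59)=-173/66
back: M4=-173/66
back: M3=668/177−16/59·-173/66=148/33
back: M2=-55/12−5/16·148/33=-395/66
back: M1=7/2−1/5·-395/66=155/33
M: M0=0, M1=155/33, M2=-395/66, M3=148/33, M4=-173/66, M5=0
seg 0: a=3, c=M0/2=0, d=(M1−M0)/(6·3)=155/594, b=Δ0−h0·(2M0+M1)/6=-103/22
seg 1: a=-4, c=M1/2=155/66, d=(M2−M1)/(6·2)=-235/264, b=Δ1−h1·(2M1+M2)/6=26/11
seg 2: a=3, c=M2/2=-395/132, d=(M3−M2)/(6·3)=691/1188, b=Δ2−h2·(2M2+M3)/6=71/66
seg 3: a=-5, c=M3/2=74/33, d=(M4−M3)/(6·3)=-469/1188, b=Δ3−h3·(2M3+M4)/6=-155/132
seg 4: a=1, c=M4/2=-173/132, d=(M5−M4)/(6·3)=173/1188, b=Δ4−h4·(2M4+M5)/6=107/66
t_q=7/2 → seg 1, τ=1/2; S=-4+26/11·τ+155/66·τ²+-235/264·τ³=-1649/704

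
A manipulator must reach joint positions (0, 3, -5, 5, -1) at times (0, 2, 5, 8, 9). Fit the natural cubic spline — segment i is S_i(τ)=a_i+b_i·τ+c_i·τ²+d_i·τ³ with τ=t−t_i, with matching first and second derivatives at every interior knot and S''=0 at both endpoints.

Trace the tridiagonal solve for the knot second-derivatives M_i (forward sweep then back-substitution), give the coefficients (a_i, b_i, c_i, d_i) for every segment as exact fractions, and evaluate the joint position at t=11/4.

Δ: Δ0=3/2, Δ1=-8/3, Δ2=10/3, Δ3=-6
row 1: diag=10, rhs=-25; c'=3/10, d'=-5/2
row 2: denom=12−3·3/10=111/10; d'=(36−3·-5/2)/(111/10)=145/37
row 3: denom=8−3·10/37=266/37; d'=(-56−3·145/37)/(266/37)=-2507/266
back: M3=-2507/266
back: M2=145/37−10/37·-2507/266=860/133
back: M1=-5/2−3/10·860/133=-1181/266
M: M0=0, M1=-1181/266, M2=860/133, M3=-2507/266, M4=0
seg 0: a=0, c=M0/2=0, d=(M1−M0)/(6·2)=-1181/3192, b=Δ0−h0·(2M0+M1)/6=1189/399
seg 1: a=3, c=M1/2=-1181/532, d=(M2−M1)/(6·3)=967/1596, b=Δ1−h1·(2M1+M2)/6=-1165/798
seg 2: a=-5, c=M2/2=430/133, d=(M3−M2)/(6·3)=-1409/1596, b=Δ2−h2·(2M2+M3)/6=2521/1596
seg 3: a=5, c=M3/2=-2507/532, d=(M4−M3)/(6·1)=2507/1596, b=Δ3−h3·(2M3+M4)/6=-2281/798
t_q=11/4 → seg 1, τ=3/4; S=3+-1165/798·τ+-1181/532·τ²+967/1596·τ³=31051/34048

  seg 0: a=0 b=1189/399 c=0 d=-1181/3192
  seg 1: a=3 b=-1165/798 c=-1181/532 d=967/1596
  seg 2: a=-5 b=2521/1596 c=430/133 d=-1409/1596
  seg 3: a=5 b=-2281/798 c=-2507/532 d=2507/1596
S(11/4) = 31051/34048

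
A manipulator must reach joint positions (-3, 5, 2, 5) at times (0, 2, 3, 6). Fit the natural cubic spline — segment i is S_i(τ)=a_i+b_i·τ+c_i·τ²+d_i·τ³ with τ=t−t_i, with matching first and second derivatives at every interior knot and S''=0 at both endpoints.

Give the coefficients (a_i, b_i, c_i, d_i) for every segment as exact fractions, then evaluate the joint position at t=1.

  seg 0: a=-3 b=308/47 c=0 d=-30/47
  seg 1: a=5 b=-52/47 c=-180/47 d=91/47
  seg 2: a=2 b=-139/47 c=93/47 d=-31/141
S(1) = 137/47

Δ: Δ0=4, Δ1=-3, Δ2=1
row 1: diag=6, rhs=-42; c'=1/6, d'=-7
row 2: denom=8−1·1/6=47/6; d'=(24−1·-7)/(47/6)=186/47
back: M2=186/47
back: M1=-7−1/6·186/47=-360/47
M: M0=0, M1=-360/47, M2=186/47, M3=0
seg 0: a=-3, c=M0/2=0, d=(M1−M0)/(6·2)=-30/47, b=Δ0−h0·(2M0+M1)/6=308/47
seg 1: a=5, c=M1/2=-180/47, d=(M2−M1)/(6·1)=91/47, b=Δ1−h1·(2M1+M2)/6=-52/47
seg 2: a=2, c=M2/2=93/47, d=(M3−M2)/(6·3)=-31/141, b=Δ2−h2·(2M2+M3)/6=-139/47
t_q=1 → seg 0, τ=1; S=-3+308/47·τ+0·τ²+-30/47·τ³=137/47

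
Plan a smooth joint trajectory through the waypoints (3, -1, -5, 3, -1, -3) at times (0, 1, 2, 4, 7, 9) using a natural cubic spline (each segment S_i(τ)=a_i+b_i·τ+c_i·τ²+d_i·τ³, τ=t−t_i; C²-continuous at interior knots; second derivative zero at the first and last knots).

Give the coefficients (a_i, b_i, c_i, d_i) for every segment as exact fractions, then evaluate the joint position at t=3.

  seg 0: a=3 b=-20686/5799 c=0 d=-2510/5799
  seg 1: a=-1 b=-28216/5799 c=-2510/1933 d=12550/5799
  seg 2: a=-5 b=-5626/5799 c=10040/1933 d=-15709/11598
  seg 3: a=3 b=20600/5799 c=-5669/1933 d=2521/5799
  seg 4: a=-1 b=-13375/5799 c=1894/1933 d=-947/5799
S(3) = -8237/3866

Δ: Δ0=-4, Δ1=-4, Δ2=4, Δ3=-4/3, Δ4=-1
row 1: diag=4, rhs=0; c'=1/4, d'=0
row 2: denom=6−1·1/4=23/4; d'=(48−1·0)/(23/4)=192/23
row 3: denom=10−2·8/23=214/23; d'=(-32−2·192/23)/(214/23)=-560/107
row 4: denom=10−3·69/214=1933/214; d'=(2−3·-560/107)/(1933/214)=3788/1933
back: M4=3788/1933
back: M3=-560/107−69/214·3788/1933=-11338/1933
back: M2=192/23−8/23·-11338/1933=20080/1933
back: M1=0−1/4·20080/1933=-5020/1933
M: M0=0, M1=-5020/1933, M2=20080/1933, M3=-11338/1933, M4=3788/1933, M5=0
seg 0: a=3, c=M0/2=0, d=(M1−M0)/(6·1)=-2510/5799, b=Δ0−h0·(2M0+M1)/6=-20686/5799
seg 1: a=-1, c=M1/2=-2510/1933, d=(M2−M1)/(6·1)=12550/5799, b=Δ1−h1·(2M1+M2)/6=-28216/5799
seg 2: a=-5, c=M2/2=10040/1933, d=(M3−M2)/(6·2)=-15709/11598, b=Δ2−h2·(2M2+M3)/6=-5626/5799
seg 3: a=3, c=M3/2=-5669/1933, d=(M4−M3)/(6·3)=2521/5799, b=Δ3−h3·(2M3+M4)/6=20600/5799
seg 4: a=-1, c=M4/2=1894/1933, d=(M5−M4)/(6·2)=-947/5799, b=Δ4−h4·(2M4+M5)/6=-13375/5799
t_q=3 → seg 2, τ=1; S=-5+-5626/5799·τ+10040/1933·τ²+-15709/11598·τ³=-8237/3866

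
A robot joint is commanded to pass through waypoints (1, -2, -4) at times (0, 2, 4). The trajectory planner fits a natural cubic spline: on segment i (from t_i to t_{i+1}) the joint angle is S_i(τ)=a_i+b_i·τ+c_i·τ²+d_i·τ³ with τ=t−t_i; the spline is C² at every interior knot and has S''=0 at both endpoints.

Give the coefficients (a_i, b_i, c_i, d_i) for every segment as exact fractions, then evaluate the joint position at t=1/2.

  seg 0: a=1 b=-13/8 c=0 d=1/32
  seg 1: a=-2 b=-5/4 c=3/16 d=-1/32
S(1/2) = 49/256

Δ: Δ0=-3/2, Δ1=-1
row 1: diag=8, rhs=3; c'=1/4, d'=3/8
back: M1=3/8
M: M0=0, M1=3/8, M2=0
seg 0: a=1, c=M0/2=0, d=(M1−M0)/(6·2)=1/32, b=Δ0−h0·(2M0+M1)/6=-13/8
seg 1: a=-2, c=M1/2=3/16, d=(M2−M1)/(6·2)=-1/32, b=Δ1−h1·(2M1+M2)/6=-5/4
t_q=1/2 → seg 0, τ=1/2; S=1+-13/8·τ+0·τ²+1/32·τ³=49/256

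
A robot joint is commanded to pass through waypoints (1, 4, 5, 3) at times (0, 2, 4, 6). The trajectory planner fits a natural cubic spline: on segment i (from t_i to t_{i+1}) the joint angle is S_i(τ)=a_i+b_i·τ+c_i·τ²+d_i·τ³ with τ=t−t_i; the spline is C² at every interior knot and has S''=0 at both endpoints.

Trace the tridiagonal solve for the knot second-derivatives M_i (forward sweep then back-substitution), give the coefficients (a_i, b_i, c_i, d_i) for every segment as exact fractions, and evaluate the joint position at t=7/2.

Δ: Δ0=3/2, Δ1=1/2, Δ2=-1
row 1: diag=8, rhs=-6; c'=1/4, d'=-3/4
row 2: denom=8−2·1/4=15/2; d'=(-9−2·-3/4)/(15/2)=-1
back: M2=-1
back: M1=-3/4−1/4·-1=-1/2
M: M0=0, M1=-1/2, M2=-1, M3=0
seg 0: a=1, c=M0/2=0, d=(M1−M0)/(6·2)=-1/24, b=Δ0−h0·(2M0+M1)/6=5/3
seg 1: a=4, c=M1/2=-1/4, d=(M2−M1)/(6·2)=-1/24, b=Δ1−h1·(2M1+M2)/6=7/6
seg 2: a=5, c=M2/2=-1/2, d=(M3−M2)/(6·2)=1/12, b=Δ2−h2·(2M2+M3)/6=-1/3
t_q=7/2 → seg 1, τ=3/2; S=4+7/6·τ+-1/4·τ²+-1/24·τ³=323/64

  seg 0: a=1 b=5/3 c=0 d=-1/24
  seg 1: a=4 b=7/6 c=-1/4 d=-1/24
  seg 2: a=5 b=-1/3 c=-1/2 d=1/12
S(7/2) = 323/64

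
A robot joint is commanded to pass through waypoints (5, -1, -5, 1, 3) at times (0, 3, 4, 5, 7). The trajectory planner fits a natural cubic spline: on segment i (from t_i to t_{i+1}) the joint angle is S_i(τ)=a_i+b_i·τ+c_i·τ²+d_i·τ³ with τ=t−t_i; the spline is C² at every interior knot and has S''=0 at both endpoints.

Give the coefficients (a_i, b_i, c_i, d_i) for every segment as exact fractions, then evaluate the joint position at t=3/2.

  seg 0: a=5 b=-23/178 c=0 d=-37/178
  seg 1: a=-1 b=-511/89 c=-333/178 d=643/178
  seg 2: a=-5 b=241/178 c=798/89 d=-769/178
  seg 3: a=1 b=563/89 c=-711/178 d=237/356
S(3/2) = 5845/1424

Δ: Δ0=-2, Δ1=-4, Δ2=6, Δ3=1
row 1: diag=8, rhs=-12; c'=1/8, d'=-3/2
row 2: denom=4−1·1/8=31/8; d'=(60−1·-3/2)/(31/8)=492/31
row 3: denom=6−1·8/31=178/31; d'=(-30−1·492/31)/(178/31)=-711/89
back: M3=-711/89
back: M2=492/31−8/31·-711/89=1596/89
back: M1=-3/2−1/8·1596/89=-333/89
M: M0=0, M1=-333/89, M2=1596/89, M3=-711/89, M4=0
seg 0: a=5, c=M0/2=0, d=(M1−M0)/(6·3)=-37/178, b=Δ0−h0·(2M0+M1)/6=-23/178
seg 1: a=-1, c=M1/2=-333/178, d=(M2−M1)/(6·1)=643/178, b=Δ1−h1·(2M1+M2)/6=-511/89
seg 2: a=-5, c=M2/2=798/89, d=(M3−M2)/(6·1)=-769/178, b=Δ2−h2·(2M2+M3)/6=241/178
seg 3: a=1, c=M3/2=-711/178, d=(M4−M3)/(6·2)=237/356, b=Δ3−h3·(2M3+M4)/6=563/89
t_q=3/2 → seg 0, τ=3/2; S=5+-23/178·τ+0·τ²+-37/178·τ³=5845/1424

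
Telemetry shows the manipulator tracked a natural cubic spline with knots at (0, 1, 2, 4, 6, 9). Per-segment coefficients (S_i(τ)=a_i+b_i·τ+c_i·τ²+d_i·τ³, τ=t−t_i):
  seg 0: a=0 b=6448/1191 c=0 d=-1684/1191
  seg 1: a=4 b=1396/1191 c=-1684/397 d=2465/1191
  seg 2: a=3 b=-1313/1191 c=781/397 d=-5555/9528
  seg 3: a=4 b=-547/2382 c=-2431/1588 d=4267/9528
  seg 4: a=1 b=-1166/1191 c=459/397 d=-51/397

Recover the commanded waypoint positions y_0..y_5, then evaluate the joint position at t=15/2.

y_0 = S_0(0) = a_0 = 0
y_1 = S_1(0) = a_1 = 4
y_2 = S_2(0) = a_2 = 3
y_3 = S_3(0) = a_3 = 4
y_4 = S_4(0) = a_4 = 1
y_5 = S_4(3) = 5
t_q=15/2 is in segment 4 (τ=3/2); S_4(τ)=5397/3176

y_0=0 y_1=4 y_2=3 y_3=4 y_4=1 y_5=5
S(15/2) = 5397/3176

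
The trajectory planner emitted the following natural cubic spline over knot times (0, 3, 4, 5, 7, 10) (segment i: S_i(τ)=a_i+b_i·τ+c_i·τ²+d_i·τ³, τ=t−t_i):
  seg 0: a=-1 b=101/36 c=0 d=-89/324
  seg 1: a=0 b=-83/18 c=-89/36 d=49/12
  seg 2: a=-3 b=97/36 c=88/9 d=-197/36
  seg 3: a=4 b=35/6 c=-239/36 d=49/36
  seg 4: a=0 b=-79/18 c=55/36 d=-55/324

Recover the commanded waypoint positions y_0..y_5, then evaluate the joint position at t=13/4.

y_0=-1 y_1=0 y_2=-3 y_3=4 y_4=0 y_5=-4
S(13/4) = -955/768

y_0 = S_0(0) = a_0 = -1
y_1 = S_1(0) = a_1 = 0
y_2 = S_2(0) = a_2 = -3
y_3 = S_3(0) = a_3 = 4
y_4 = S_4(0) = a_4 = 0
y_5 = S_4(3) = -4
t_q=13/4 is in segment 1 (τ=1/4); S_1(τ)=-955/768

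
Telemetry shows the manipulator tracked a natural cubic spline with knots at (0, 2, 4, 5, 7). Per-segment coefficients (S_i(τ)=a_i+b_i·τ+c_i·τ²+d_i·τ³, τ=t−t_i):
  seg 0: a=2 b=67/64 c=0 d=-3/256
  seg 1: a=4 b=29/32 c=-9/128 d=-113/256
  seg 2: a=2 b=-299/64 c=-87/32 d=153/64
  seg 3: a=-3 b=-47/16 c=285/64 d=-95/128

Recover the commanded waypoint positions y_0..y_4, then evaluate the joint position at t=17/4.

y_0 = S_0(0) = a_0 = 2
y_1 = S_1(0) = a_1 = 4
y_2 = S_2(0) = a_2 = 2
y_3 = S_3(0) = a_3 = -3
y_4 = S_3(2) = 3
t_q=17/4 is in segment 2 (τ=1/4); S_2(τ)=2865/4096

y_0=2 y_1=4 y_2=2 y_3=-3 y_4=3
S(17/4) = 2865/4096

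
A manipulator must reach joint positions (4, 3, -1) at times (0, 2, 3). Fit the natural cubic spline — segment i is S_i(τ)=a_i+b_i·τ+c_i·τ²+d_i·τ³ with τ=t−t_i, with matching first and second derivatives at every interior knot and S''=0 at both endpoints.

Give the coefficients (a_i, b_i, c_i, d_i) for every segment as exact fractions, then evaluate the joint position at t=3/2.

Δ: Δ0=-1/2, Δ1=-4
row 1: diag=6, rhs=-21; c'=1/6, d'=-7/2
back: M1=-7/2
M: M0=0, M1=-7/2, M2=0
seg 0: a=4, c=M0/2=0, d=(M1−M0)/(6·2)=-7/24, b=Δ0−h0·(2M0+M1)/6=2/3
seg 1: a=3, c=M1/2=-7/4, d=(M2−M1)/(6·1)=7/12, b=Δ1−h1·(2M1+M2)/6=-17/6
t_q=3/2 → seg 0, τ=3/2; S=4+2/3·τ+0·τ²+-7/24·τ³=257/64

  seg 0: a=4 b=2/3 c=0 d=-7/24
  seg 1: a=3 b=-17/6 c=-7/4 d=7/12
S(3/2) = 257/64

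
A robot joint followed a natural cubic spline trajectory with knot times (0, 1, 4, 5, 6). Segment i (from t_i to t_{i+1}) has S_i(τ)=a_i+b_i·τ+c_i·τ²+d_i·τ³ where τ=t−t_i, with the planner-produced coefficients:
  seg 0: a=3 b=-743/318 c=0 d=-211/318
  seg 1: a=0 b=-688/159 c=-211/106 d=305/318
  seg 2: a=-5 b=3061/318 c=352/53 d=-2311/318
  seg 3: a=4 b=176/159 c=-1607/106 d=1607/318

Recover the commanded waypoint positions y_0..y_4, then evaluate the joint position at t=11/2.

y_0=3 y_1=0 y_2=-5 y_3=4 y_4=-5
S(11/2) = 1183/848

y_0 = S_0(0) = a_0 = 3
y_1 = S_1(0) = a_1 = 0
y_2 = S_2(0) = a_2 = -5
y_3 = S_3(0) = a_3 = 4
y_4 = S_3(1) = -5
t_q=11/2 is in segment 3 (τ=1/2); S_3(τ)=1183/848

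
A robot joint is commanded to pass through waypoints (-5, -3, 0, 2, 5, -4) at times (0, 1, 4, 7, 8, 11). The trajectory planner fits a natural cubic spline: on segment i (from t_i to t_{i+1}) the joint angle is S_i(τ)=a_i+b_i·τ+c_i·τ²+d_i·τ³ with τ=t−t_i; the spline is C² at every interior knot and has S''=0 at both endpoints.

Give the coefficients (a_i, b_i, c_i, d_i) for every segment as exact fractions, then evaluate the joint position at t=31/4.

  seg 0: a=-5 b=3403/1635 c=0 d=-133/1635
  seg 1: a=-3 b=3004/1635 c=-133/545 d=-172/14715
  seg 2: a=0 b=94/1635 c=-571/1635 d=301/1635
  seg 3: a=2 b=959/327 c=2138/1635 d=-676/545
  seg 4: a=5 b=2987/1635 c=-3946/1635 d=3946/14715
S(31/4) = 38471/8720

Δ: Δ0=2, Δ1=1, Δ2=2/3, Δ3=3, Δ4=-3
row 1: diag=8, rhs=-6; c'=3/8, d'=-3/4
row 2: denom=12−3·3/8=87/8; d'=(-2−3·-3/4)/(87/8)=2/87
row 3: denom=8−3·8/29=208/29; d'=(14−3·2/87)/(208/29)=101/52
row 4: denom=8−1·29/208=1635/208; d'=(-36−1·101/52)/(1635/208)=-7892/1635
back: M4=-7892/1635
back: M3=101/52−29/208·-7892/1635=4276/1635
back: M2=2/87−8/29·4276/1635=-1142/1635
back: M1=-3/4−3/8·-1142/1635=-266/545
M: M0=0, M1=-266/545, M2=-1142/1635, M3=4276/1635, M4=-7892/1635, M5=0
seg 0: a=-5, c=M0/2=0, d=(M1−M0)/(6·1)=-133/1635, b=Δ0−h0·(2M0+M1)/6=3403/1635
seg 1: a=-3, c=M1/2=-133/545, d=(M2−M1)/(6·3)=-172/14715, b=Δ1−h1·(2M1+M2)/6=3004/1635
seg 2: a=0, c=M2/2=-571/1635, d=(M3−M2)/(6·3)=301/1635, b=Δ2−h2·(2M2+M3)/6=94/1635
seg 3: a=2, c=M3/2=2138/1635, d=(M4−M3)/(6·1)=-676/545, b=Δ3−h3·(2M3+M4)/6=959/327
seg 4: a=5, c=M4/2=-3946/1635, d=(M5−M4)/(6·3)=3946/14715, b=Δ4−h4·(2M4+M5)/6=2987/1635
t_q=31/4 → seg 3, τ=3/4; S=2+959/327·τ+2138/1635·τ²+-676/545·τ³=38471/8720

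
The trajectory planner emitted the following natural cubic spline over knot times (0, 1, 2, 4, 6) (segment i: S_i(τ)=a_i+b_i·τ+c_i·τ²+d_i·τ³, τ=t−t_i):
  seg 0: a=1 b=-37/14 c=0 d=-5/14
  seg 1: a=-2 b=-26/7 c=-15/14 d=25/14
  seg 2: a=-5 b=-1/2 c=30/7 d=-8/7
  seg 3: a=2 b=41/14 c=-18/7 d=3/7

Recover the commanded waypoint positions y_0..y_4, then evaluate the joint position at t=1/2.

y_0=1 y_1=-2 y_2=-5 y_3=2 y_4=1
S(1/2) = -41/112

y_0 = S_0(0) = a_0 = 1
y_1 = S_1(0) = a_1 = -2
y_2 = S_2(0) = a_2 = -5
y_3 = S_3(0) = a_3 = 2
y_4 = S_3(2) = 1
t_q=1/2 is in segment 0 (τ=1/2); S_0(τ)=-41/112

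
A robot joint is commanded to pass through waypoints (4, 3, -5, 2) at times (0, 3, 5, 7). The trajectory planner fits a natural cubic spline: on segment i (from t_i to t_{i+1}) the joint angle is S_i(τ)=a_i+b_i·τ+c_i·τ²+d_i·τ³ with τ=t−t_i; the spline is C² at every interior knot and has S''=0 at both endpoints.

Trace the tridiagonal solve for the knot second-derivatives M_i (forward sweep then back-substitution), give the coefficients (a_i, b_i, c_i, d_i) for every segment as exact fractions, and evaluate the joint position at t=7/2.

Δ: Δ0=-1/3, Δ1=-4, Δ2=7/2
row 1: diag=10, rhs=-22; c'=1/5, d'=-11/5
row 2: denom=8−2·1/5=38/5; d'=(45−2·-11/5)/(38/5)=13/2
back: M2=13/2
back: M1=-11/5−1/5·13/2=-7/2
M: M0=0, M1=-7/2, M2=13/2, M3=0
seg 0: a=4, c=M0/2=0, d=(M1−M0)/(6·3)=-7/36, b=Δ0−h0·(2M0+M1)/6=17/12
seg 1: a=3, c=M1/2=-7/4, d=(M2−M1)/(6·2)=5/6, b=Δ1−h1·(2M1+M2)/6=-23/6
seg 2: a=-5, c=M2/2=13/4, d=(M3−M2)/(6·2)=-13/24, b=Δ2−h2·(2M2+M3)/6=-5/6
t_q=7/2 → seg 1, τ=1/2; S=3+-23/6·τ+-7/4·τ²+5/6·τ³=3/4

  seg 0: a=4 b=17/12 c=0 d=-7/36
  seg 1: a=3 b=-23/6 c=-7/4 d=5/6
  seg 2: a=-5 b=-5/6 c=13/4 d=-13/24
S(7/2) = 3/4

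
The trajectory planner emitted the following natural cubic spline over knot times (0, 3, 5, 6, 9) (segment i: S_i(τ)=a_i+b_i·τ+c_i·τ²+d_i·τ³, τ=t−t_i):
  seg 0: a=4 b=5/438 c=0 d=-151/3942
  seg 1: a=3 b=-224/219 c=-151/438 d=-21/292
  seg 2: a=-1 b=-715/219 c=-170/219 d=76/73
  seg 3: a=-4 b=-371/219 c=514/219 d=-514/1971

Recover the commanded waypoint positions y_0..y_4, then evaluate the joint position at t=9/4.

y_0=4 y_1=3 y_2=-1 y_3=-4 y_4=5
S(9/4) = 33539/9344

y_0 = S_0(0) = a_0 = 4
y_1 = S_1(0) = a_1 = 3
y_2 = S_2(0) = a_2 = -1
y_3 = S_3(0) = a_3 = -4
y_4 = S_3(3) = 5
t_q=9/4 is in segment 0 (τ=9/4); S_0(τ)=33539/9344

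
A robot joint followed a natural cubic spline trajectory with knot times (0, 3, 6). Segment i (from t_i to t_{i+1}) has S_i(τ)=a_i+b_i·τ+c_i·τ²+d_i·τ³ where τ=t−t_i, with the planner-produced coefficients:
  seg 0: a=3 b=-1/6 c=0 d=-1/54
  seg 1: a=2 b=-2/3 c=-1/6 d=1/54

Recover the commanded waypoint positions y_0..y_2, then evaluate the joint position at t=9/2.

y_0=3 y_1=2 y_2=-1
S(9/2) = 11/16

y_0 = S_0(0) = a_0 = 3
y_1 = S_1(0) = a_1 = 2
y_2 = S_1(3) = -1
t_q=9/2 is in segment 1 (τ=3/2); S_1(τ)=11/16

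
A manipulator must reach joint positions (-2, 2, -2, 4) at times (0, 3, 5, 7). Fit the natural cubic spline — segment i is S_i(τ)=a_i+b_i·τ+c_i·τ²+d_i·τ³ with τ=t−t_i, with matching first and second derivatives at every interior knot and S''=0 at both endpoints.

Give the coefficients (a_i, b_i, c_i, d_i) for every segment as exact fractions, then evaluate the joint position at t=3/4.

Δ: Δ0=4/3, Δ1=-2, Δ2=3
row 1: diag=10, rhs=-20; c'=1/5, d'=-2
row 2: denom=8−2·1/5=38/5; d'=(30−2·-2)/(38/5)=85/19
back: M2=85/19
back: M1=-2−1/5·85/19=-55/19
M: M0=0, M1=-55/19, M2=85/19, M3=0
seg 0: a=-2, c=M0/2=0, d=(M1−M0)/(6·3)=-55/342, b=Δ0−h0·(2M0+M1)/6=317/114
seg 1: a=2, c=M1/2=-55/38, d=(M2−M1)/(6·2)=35/57, b=Δ1−h1·(2M1+M2)/6=-89/57
seg 2: a=-2, c=M2/2=85/38, d=(M3−M2)/(6·2)=-85/228, b=Δ2−h2·(2M2+M3)/6=1/57
t_q=3/4 → seg 0, τ=3/4; S=-2+317/114·τ+0·τ²+-55/342·τ³=43/2432

  seg 0: a=-2 b=317/114 c=0 d=-55/342
  seg 1: a=2 b=-89/57 c=-55/38 d=35/57
  seg 2: a=-2 b=1/57 c=85/38 d=-85/228
S(3/4) = 43/2432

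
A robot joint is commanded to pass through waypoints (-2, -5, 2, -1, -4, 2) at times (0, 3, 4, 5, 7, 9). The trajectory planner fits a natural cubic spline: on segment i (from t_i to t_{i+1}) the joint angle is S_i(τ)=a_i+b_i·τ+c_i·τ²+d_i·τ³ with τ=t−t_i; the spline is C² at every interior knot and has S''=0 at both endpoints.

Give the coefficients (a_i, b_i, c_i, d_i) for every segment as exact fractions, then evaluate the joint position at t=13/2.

Δ: Δ0=-1, Δ1=7, Δ2=-3, Δ3=-3/2, Δ4=3
row 1: diag=8, rhs=48; c'=1/8, d'=6
row 2: denom=4−1·1/8=31/8; d'=(-60−1·6)/(31/8)=-528/31
row 3: denom=6−1·8/31=178/31; d'=(9−1·-528/31)/(178/31)=807/178
row 4: denom=8−2·31/89=650/89; d'=(27−2·807/178)/(650/89)=798/325
back: M4=798/325
back: M3=807/178−31/89·798/325=2391/650
back: M2=-528/31−8/31·2391/650=-5844/325
back: M1=6−1/8·-5844/325=5361/650
M: M0=0, M1=5361/650, M2=-5844/325, M3=2391/650, M4=798/325, M5=0
seg 0: a=-2, c=M0/2=0, d=(M1−M0)/(6·3)=1787/3900, b=Δ0−h0·(2M0+M1)/6=-6661/1300
seg 1: a=-5, c=M1/2=5361/1300, d=(M2−M1)/(6·1)=-5683/1300, b=Δ1−h1·(2M1+M2)/6=4711/650
seg 2: a=2, c=M2/2=-2922/325, d=(M3−M2)/(6·1)=361/100, b=Δ2−h2·(2M2+M3)/6=619/260
seg 3: a=-1, c=M3/2=2391/1300, d=(M4−M3)/(6·2)=-53/520, b=Δ3−h3·(2M3+M4)/6=-3101/650
seg 4: a=-4, c=M4/2=399/325, d=(M5−M4)/(6·2)=-133/650, b=Δ4−h4·(2M4+M5)/6=443/325
t_q=13/2 → seg 3, τ=3/2; S=-1+-3101/650·τ+2391/1300·τ²+-53/520·τ³=-6979/1600

  seg 0: a=-2 b=-6661/1300 c=0 d=1787/3900
  seg 1: a=-5 b=4711/650 c=5361/1300 d=-5683/1300
  seg 2: a=2 b=619/260 c=-2922/325 d=361/100
  seg 3: a=-1 b=-3101/650 c=2391/1300 d=-53/520
  seg 4: a=-4 b=443/325 c=399/325 d=-133/650
S(13/2) = -6979/1600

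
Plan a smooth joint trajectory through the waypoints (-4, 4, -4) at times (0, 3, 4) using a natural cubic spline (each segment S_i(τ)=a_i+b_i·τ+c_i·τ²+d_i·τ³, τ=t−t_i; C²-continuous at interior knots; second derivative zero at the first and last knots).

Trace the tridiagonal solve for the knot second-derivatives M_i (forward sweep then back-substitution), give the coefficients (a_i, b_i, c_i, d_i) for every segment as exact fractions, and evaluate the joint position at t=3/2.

Δ: Δ0=8/3, Δ1=-8
row 1: diag=8, rhs=-64; c'=1/8, d'=-8
back: M1=-8
M: M0=0, M1=-8, M2=0
seg 0: a=-4, c=M0/2=0, d=(M1−M0)/(6·3)=-4/9, b=Δ0−h0·(2M0+M1)/6=20/3
seg 1: a=4, c=M1/2=-4, d=(M2−M1)/(6·1)=4/3, b=Δ1−h1·(2M1+M2)/6=-16/3
t_q=3/2 → seg 0, τ=3/2; S=-4+20/3·τ+0·τ²+-4/9·τ³=9/2

  seg 0: a=-4 b=20/3 c=0 d=-4/9
  seg 1: a=4 b=-16/3 c=-4 d=4/3
S(3/2) = 9/2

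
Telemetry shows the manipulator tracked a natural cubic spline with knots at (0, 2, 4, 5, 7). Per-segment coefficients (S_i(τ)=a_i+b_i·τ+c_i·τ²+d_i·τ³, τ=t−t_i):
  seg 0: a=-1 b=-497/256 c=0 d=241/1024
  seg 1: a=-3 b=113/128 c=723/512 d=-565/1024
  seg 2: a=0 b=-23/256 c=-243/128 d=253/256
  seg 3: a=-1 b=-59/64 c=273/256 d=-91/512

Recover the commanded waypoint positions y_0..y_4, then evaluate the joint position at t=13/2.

y_0 = S_0(0) = a_0 = -1
y_1 = S_1(0) = a_1 = -3
y_2 = S_2(0) = a_2 = 0
y_3 = S_3(0) = a_3 = -1
y_4 = S_3(2) = 0
t_q=13/2 is in segment 3 (τ=3/2); S_3(τ)=-2389/4096

y_0=-1 y_1=-3 y_2=0 y_3=-1 y_4=0
S(13/2) = -2389/4096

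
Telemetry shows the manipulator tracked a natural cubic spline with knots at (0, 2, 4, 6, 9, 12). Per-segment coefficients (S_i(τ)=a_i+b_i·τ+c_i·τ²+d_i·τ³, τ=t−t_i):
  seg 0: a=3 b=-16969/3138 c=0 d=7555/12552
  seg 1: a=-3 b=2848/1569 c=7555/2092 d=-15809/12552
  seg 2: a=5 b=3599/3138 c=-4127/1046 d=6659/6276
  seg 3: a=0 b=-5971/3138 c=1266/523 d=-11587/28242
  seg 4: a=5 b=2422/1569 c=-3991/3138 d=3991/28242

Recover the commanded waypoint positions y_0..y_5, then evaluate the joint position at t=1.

y_0 = S_0(0) = a_0 = 3
y_1 = S_1(0) = a_1 = -3
y_2 = S_2(0) = a_2 = 5
y_3 = S_3(0) = a_3 = 0
y_4 = S_4(0) = a_4 = 5
y_5 = S_4(3) = 2
t_q=1 is in segment 0 (τ=1); S_0(τ)=-7555/4184

y_0=3 y_1=-3 y_2=5 y_3=0 y_4=5 y_5=2
S(1) = -7555/4184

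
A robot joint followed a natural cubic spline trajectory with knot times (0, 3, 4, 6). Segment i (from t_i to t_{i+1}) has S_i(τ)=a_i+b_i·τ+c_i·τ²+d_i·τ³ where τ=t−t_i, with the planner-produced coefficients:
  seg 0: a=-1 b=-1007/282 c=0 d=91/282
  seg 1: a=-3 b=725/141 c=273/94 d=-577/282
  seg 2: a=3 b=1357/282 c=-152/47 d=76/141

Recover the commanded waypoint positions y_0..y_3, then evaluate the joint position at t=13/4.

y_0=-1 y_1=-3 y_2=3 y_3=4
S(13/4) = -9415/6016

y_0 = S_0(0) = a_0 = -1
y_1 = S_1(0) = a_1 = -3
y_2 = S_2(0) = a_2 = 3
y_3 = S_2(2) = 4
t_q=13/4 is in segment 1 (τ=1/4); S_1(τ)=-9415/6016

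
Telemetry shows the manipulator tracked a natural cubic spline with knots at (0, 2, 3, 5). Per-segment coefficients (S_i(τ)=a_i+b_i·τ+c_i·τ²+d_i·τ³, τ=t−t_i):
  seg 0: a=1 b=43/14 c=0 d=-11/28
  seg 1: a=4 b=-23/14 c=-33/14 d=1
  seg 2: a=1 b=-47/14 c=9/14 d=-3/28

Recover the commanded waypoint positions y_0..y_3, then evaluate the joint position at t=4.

y_0=1 y_1=4 y_2=1 y_3=-4
S(4) = -51/28

y_0 = S_0(0) = a_0 = 1
y_1 = S_1(0) = a_1 = 4
y_2 = S_2(0) = a_2 = 1
y_3 = S_2(2) = -4
t_q=4 is in segment 2 (τ=1); S_2(τ)=-51/28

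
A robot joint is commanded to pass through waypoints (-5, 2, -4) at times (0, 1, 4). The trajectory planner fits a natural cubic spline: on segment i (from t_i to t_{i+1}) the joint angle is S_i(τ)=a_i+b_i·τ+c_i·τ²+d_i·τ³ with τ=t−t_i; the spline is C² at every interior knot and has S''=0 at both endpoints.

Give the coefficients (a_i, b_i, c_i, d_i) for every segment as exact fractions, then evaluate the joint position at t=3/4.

Δ: Δ0=7, Δ1=-2
row 1: diag=8, rhs=-54; c'=3/8, d'=-27/4
back: M1=-27/4
M: M0=0, M1=-27/4, M2=0
seg 0: a=-5, c=M0/2=0, d=(M1−M0)/(6·1)=-9/8, b=Δ0−h0·(2M0+M1)/6=65/8
seg 1: a=2, c=M1/2=-27/8, d=(M2−M1)/(6·3)=3/8, b=Δ1−h1·(2M1+M2)/6=19/4
t_q=3/4 → seg 0, τ=3/4; S=-5+65/8·τ+0·τ²+-9/8·τ³=317/512

  seg 0: a=-5 b=65/8 c=0 d=-9/8
  seg 1: a=2 b=19/4 c=-27/8 d=3/8
S(3/4) = 317/512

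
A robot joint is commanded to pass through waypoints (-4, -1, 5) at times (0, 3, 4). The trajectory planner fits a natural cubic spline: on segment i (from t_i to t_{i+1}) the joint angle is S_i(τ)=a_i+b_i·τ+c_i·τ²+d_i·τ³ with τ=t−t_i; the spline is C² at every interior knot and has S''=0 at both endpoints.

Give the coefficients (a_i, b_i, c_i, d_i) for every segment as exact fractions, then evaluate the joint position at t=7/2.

  seg 0: a=-4 b=-7/8 c=0 d=5/24
  seg 1: a=-1 b=19/4 c=15/8 d=-5/8
S(7/2) = 113/64

Δ: Δ0=1, Δ1=6
row 1: diag=8, rhs=30; c'=1/8, d'=15/4
back: M1=15/4
M: M0=0, M1=15/4, M2=0
seg 0: a=-4, c=M0/2=0, d=(M1−M0)/(6·3)=5/24, b=Δ0−h0·(2M0+M1)/6=-7/8
seg 1: a=-1, c=M1/2=15/8, d=(M2−M1)/(6·1)=-5/8, b=Δ1−h1·(2M1+M2)/6=19/4
t_q=7/2 → seg 1, τ=1/2; S=-1+19/4·τ+15/8·τ²+-5/8·τ³=113/64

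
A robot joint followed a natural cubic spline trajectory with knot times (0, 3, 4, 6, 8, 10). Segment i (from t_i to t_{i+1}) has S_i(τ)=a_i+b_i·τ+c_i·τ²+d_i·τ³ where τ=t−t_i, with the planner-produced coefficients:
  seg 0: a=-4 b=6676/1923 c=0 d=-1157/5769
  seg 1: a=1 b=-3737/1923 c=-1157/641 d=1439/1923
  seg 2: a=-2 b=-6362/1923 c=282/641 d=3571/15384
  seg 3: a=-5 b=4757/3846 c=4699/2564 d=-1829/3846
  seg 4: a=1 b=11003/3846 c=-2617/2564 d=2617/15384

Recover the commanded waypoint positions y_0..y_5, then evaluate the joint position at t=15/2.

y_0=-4 y_1=1 y_2=-2 y_3=-5 y_4=1 y_5=4
S(15/2) = -3211/5128

y_0 = S_0(0) = a_0 = -4
y_1 = S_1(0) = a_1 = 1
y_2 = S_2(0) = a_2 = -2
y_3 = S_3(0) = a_3 = -5
y_4 = S_4(0) = a_4 = 1
y_5 = S_4(2) = 4
t_q=15/2 is in segment 3 (τ=3/2); S_3(τ)=-3211/5128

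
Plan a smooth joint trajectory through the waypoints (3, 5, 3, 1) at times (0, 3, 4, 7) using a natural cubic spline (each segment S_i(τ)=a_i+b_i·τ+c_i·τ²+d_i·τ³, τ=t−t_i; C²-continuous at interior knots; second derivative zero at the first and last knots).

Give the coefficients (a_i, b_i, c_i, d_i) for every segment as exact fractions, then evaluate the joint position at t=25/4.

Δ: Δ0=2/3, Δ1=-2, Δ2=-2/3
row 1: diag=8, rhs=-16; c'=1/8, d'=-2
row 2: denom=8−1·1/8=63/8; d'=(8−1·-2)/(63/8)=80/63
back: M2=80/63
back: M1=-2−1/8·80/63=-136/63
M: M0=0, M1=-136/63, M2=80/63, M3=0
seg 0: a=3, c=M0/2=0, d=(M1−M0)/(6·3)=-68/567, b=Δ0−h0·(2M0+M1)/6=110/63
seg 1: a=5, c=M1/2=-68/63, d=(M2−M1)/(6·1)=4/7, b=Δ1−h1·(2M1+M2)/6=-94/63
seg 2: a=3, c=M2/2=40/63, d=(M3−M2)/(6·3)=-40/567, b=Δ2−h2·(2M2+M3)/6=-122/63
t_q=25/4 → seg 2, τ=9/4; S=3+-122/63·τ+40/63·τ²+-40/567·τ³=59/56

  seg 0: a=3 b=110/63 c=0 d=-68/567
  seg 1: a=5 b=-94/63 c=-68/63 d=4/7
  seg 2: a=3 b=-122/63 c=40/63 d=-40/567
S(25/4) = 59/56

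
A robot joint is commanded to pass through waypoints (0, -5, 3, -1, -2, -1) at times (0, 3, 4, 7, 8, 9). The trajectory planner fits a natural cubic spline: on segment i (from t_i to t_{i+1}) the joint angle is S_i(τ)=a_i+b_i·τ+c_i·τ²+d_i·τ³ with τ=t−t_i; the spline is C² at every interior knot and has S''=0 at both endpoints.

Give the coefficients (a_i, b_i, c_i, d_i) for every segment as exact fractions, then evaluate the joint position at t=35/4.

  seg 0: a=0 b=-1957/333 c=0 d=1402/2997
  seg 1: a=-5 b=2249/333 c=1402/333 d=-329/111
  seg 2: a=3 b=2092/333 c=-1559/333 d=2141/2997
  seg 3: a=-1 b=-839/333 c=194/111 d=-76/333
  seg 4: a=-2 b=97/333 c=118/111 d=-118/333
S(35/4) = -4735/3552

Δ: Δ0=-5/3, Δ1=8, Δ2=-4/3, Δ3=-1, Δ4=1
row 1: diag=8, rhs=58; c'=1/8, d'=29/4
row 2: denom=8−1·1/8=63/8; d'=(-56−1·29/4)/(63/8)=-506/63
row 3: denom=8−3·8/21=48/7; d'=(2−3·-506/63)/(48/7)=137/36
row 4: denom=4−1·7/48=185/48; d'=(12−1·137/36)/(185/48)=236/111
back: M4=236/111
back: M3=137/36−7/48·236/111=388/111
back: M2=-506/63−8/21·388/111=-3118/333
back: M1=29/4−1/8·-3118/333=2804/333
M: M0=0, M1=2804/333, M2=-3118/333, M3=388/111, M4=236/111, M5=0
seg 0: a=0, c=M0/2=0, d=(M1−M0)/(6·3)=1402/2997, b=Δ0−h0·(2M0+M1)/6=-1957/333
seg 1: a=-5, c=M1/2=1402/333, d=(M2−M1)/(6·1)=-329/111, b=Δ1−h1·(2M1+M2)/6=2249/333
seg 2: a=3, c=M2/2=-1559/333, d=(M3−M2)/(6·3)=2141/2997, b=Δ2−h2·(2M2+M3)/6=2092/333
seg 3: a=-1, c=M3/2=194/111, d=(M4−M3)/(6·1)=-76/333, b=Δ3−h3·(2M3+M4)/6=-839/333
seg 4: a=-2, c=M4/2=118/111, d=(M5−M4)/(6·1)=-118/333, b=Δ4−h4·(2M4+M5)/6=97/333
t_q=35/4 → seg 4, τ=3/4; S=-2+97/333·τ+118/111·τ²+-118/333·τ³=-4735/3552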